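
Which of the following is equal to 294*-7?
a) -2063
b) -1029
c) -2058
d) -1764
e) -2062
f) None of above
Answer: c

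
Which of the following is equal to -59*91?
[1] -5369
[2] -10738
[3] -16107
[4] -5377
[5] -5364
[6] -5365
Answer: 1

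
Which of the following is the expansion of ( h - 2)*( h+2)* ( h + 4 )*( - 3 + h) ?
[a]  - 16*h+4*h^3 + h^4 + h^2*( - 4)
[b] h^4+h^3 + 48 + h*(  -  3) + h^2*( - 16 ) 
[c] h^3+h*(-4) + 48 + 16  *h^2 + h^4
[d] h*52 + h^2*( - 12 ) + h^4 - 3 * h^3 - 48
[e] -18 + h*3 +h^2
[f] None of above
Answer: f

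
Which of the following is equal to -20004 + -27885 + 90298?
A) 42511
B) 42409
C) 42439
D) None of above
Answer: B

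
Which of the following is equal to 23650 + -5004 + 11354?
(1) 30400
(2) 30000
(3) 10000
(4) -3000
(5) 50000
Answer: 2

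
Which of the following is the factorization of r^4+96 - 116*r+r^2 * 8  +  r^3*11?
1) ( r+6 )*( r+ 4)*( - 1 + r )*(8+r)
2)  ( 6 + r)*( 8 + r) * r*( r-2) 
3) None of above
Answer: 3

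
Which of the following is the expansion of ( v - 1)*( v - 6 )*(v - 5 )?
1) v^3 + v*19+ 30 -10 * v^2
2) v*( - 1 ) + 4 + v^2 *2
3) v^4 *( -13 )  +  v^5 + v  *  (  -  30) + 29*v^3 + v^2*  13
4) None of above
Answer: 4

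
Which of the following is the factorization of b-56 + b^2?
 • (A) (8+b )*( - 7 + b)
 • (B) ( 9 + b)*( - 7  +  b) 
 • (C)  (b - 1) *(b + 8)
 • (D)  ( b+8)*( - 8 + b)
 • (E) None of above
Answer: A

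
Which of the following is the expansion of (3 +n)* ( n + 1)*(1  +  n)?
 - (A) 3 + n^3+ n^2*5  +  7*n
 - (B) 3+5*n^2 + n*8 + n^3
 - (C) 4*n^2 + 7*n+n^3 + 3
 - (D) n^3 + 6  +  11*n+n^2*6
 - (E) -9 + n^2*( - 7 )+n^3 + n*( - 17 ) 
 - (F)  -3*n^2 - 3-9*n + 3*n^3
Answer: A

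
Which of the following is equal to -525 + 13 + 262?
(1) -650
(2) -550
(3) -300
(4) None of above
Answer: 4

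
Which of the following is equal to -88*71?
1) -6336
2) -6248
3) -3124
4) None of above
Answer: 2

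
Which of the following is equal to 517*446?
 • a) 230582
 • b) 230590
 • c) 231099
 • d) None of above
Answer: a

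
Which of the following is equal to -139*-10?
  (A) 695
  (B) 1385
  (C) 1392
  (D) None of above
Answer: D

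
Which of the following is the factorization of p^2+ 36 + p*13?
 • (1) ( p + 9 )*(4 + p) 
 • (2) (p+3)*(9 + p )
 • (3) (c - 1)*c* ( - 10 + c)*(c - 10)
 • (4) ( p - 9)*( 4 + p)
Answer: 1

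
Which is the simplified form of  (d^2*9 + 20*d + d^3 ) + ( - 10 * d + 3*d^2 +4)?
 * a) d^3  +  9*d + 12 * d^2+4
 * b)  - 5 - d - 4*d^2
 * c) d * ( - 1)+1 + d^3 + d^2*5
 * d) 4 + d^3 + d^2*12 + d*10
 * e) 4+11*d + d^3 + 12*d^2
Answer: d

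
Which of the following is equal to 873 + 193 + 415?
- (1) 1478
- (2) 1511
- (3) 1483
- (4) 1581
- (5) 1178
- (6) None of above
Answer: 6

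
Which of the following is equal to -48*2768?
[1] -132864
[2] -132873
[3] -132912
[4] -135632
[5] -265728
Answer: 1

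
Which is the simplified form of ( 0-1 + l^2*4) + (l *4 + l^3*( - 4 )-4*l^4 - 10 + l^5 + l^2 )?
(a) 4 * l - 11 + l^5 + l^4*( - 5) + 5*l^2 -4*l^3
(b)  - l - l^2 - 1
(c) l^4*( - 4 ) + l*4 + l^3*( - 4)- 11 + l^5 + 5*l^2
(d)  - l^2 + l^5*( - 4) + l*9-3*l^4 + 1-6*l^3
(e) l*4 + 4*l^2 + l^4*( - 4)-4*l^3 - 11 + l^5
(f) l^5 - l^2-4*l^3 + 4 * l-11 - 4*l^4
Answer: c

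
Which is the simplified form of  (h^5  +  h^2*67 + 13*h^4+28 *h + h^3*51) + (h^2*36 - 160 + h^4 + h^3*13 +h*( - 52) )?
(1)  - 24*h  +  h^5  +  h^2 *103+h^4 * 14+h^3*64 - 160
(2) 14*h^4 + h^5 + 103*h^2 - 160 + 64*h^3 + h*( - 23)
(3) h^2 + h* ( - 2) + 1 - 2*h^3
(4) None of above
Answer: 1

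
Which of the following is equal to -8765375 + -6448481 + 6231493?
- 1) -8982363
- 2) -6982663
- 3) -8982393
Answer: 1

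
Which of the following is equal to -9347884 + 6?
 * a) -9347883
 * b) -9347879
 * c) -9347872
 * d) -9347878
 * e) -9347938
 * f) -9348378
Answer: d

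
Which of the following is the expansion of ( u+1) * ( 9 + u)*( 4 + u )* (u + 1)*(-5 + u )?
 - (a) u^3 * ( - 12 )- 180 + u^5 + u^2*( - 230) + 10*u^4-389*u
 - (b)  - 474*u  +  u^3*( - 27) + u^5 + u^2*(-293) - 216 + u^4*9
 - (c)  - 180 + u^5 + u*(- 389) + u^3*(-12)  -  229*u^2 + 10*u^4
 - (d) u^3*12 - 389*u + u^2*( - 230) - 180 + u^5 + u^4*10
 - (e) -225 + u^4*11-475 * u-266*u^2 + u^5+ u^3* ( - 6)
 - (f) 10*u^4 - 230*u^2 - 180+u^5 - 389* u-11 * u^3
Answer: a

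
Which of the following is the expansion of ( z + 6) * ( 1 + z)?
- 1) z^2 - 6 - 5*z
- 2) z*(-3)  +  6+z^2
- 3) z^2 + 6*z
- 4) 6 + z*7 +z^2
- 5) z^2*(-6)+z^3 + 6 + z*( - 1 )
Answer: 4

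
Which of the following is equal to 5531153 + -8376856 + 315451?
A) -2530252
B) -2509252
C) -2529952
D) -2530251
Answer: A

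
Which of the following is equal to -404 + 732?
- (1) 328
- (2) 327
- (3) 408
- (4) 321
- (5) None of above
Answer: 1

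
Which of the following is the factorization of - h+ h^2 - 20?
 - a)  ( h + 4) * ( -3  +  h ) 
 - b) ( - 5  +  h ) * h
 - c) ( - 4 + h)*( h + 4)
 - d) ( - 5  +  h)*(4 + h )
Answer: d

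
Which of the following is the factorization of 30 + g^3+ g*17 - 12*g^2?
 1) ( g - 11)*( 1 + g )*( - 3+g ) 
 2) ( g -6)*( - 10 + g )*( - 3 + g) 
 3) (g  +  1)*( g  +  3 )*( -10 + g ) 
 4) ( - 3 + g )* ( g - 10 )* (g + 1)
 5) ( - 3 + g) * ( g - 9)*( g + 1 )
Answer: 4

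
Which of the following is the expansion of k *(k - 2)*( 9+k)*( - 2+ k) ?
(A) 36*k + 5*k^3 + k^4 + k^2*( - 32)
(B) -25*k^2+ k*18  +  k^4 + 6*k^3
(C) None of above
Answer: A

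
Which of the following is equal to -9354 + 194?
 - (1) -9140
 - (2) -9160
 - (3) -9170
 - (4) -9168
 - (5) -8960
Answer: 2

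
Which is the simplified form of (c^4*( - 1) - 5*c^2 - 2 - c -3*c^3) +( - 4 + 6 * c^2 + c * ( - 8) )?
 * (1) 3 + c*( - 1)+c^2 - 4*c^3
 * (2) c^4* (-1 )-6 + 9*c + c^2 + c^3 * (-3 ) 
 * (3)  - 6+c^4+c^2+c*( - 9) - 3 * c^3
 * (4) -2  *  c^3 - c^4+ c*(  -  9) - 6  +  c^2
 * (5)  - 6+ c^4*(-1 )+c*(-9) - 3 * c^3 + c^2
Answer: 5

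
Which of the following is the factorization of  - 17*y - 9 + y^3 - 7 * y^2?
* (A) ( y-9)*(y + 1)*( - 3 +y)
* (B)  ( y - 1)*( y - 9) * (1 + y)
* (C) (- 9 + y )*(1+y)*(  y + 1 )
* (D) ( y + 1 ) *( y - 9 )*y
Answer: C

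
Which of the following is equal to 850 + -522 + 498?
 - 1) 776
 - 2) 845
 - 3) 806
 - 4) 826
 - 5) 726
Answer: 4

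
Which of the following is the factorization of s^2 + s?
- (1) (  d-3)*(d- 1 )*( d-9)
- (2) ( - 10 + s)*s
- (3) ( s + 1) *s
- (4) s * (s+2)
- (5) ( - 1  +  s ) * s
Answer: 3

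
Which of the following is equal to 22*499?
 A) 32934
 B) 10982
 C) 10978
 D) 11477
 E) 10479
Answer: C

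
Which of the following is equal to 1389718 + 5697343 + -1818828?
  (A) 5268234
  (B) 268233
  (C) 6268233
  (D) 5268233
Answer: D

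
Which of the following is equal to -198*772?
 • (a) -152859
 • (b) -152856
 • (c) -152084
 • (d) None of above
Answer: b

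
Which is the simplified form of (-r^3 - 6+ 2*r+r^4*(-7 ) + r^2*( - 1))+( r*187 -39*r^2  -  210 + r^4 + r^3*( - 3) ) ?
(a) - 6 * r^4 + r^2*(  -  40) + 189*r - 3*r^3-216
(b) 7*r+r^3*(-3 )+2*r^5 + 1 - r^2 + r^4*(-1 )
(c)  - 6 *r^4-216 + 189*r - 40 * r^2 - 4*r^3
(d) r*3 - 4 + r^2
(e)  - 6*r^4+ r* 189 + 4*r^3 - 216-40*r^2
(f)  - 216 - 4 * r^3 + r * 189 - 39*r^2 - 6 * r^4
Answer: c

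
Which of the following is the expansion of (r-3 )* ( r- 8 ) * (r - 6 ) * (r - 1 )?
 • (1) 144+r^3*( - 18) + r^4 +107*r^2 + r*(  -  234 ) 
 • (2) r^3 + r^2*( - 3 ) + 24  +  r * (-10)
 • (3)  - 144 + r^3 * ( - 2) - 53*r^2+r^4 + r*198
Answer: 1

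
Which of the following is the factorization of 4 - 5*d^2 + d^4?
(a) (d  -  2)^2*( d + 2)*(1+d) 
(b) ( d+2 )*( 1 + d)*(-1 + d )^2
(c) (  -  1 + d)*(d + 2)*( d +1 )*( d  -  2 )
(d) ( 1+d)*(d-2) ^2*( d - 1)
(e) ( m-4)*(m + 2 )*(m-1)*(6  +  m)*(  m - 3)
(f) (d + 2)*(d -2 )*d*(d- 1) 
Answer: c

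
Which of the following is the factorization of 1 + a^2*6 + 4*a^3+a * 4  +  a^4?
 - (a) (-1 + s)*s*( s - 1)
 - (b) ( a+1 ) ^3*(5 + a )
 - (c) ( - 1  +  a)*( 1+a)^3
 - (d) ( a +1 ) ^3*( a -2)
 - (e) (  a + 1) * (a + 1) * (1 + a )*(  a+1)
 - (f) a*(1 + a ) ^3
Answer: e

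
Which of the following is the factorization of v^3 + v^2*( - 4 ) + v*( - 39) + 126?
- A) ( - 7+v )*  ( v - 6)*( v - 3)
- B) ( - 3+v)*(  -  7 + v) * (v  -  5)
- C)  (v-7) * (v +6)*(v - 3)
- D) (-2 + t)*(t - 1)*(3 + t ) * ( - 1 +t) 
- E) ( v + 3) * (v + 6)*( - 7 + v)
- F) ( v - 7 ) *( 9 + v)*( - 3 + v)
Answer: C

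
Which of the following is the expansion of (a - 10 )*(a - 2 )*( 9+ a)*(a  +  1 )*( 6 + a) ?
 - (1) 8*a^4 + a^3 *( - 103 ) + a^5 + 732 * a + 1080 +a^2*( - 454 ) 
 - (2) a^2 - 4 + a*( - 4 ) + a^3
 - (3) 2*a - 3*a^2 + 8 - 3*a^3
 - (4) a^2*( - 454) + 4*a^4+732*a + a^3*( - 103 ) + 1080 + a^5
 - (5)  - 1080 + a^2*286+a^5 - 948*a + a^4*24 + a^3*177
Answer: 4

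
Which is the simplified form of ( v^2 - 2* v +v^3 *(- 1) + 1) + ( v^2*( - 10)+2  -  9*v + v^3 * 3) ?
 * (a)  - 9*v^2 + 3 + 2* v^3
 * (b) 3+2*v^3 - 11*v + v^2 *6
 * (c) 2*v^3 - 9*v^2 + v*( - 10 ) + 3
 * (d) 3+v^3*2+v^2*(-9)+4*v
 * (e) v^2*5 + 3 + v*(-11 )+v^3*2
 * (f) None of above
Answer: f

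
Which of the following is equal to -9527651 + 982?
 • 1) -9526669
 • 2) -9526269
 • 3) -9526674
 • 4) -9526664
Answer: 1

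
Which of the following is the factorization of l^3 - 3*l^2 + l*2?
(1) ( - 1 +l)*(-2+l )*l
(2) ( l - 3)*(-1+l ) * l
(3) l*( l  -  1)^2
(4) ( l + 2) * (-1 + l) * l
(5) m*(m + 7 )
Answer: 1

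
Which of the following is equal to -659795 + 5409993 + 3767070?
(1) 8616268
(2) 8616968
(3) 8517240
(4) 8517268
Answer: 4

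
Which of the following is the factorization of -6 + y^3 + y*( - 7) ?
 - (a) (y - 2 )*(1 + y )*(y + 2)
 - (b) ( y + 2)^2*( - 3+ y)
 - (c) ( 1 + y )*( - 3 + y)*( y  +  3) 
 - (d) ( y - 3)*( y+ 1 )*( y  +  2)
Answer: d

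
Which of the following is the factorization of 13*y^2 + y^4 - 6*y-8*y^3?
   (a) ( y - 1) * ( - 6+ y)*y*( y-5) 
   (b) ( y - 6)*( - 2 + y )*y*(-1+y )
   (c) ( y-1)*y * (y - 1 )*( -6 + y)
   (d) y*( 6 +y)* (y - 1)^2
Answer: c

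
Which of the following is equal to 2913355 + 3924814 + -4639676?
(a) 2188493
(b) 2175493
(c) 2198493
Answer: c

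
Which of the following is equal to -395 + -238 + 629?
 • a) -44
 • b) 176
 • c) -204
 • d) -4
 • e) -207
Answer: d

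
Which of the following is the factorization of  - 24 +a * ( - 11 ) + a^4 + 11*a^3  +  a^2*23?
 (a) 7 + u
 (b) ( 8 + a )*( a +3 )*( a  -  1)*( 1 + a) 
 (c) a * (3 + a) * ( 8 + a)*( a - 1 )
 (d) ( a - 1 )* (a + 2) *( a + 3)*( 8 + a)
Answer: b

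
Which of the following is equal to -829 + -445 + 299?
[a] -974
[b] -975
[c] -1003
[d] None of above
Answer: b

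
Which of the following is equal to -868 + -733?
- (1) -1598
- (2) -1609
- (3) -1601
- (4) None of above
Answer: 3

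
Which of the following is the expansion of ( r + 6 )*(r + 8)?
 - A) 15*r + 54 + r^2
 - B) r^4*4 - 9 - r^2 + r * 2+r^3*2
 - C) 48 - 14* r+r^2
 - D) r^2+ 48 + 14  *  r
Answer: D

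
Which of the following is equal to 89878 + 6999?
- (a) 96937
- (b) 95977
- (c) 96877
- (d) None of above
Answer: c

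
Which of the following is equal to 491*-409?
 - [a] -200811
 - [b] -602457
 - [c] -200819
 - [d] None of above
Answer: c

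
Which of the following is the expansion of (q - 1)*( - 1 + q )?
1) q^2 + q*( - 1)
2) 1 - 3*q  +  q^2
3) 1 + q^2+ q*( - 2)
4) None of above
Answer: 3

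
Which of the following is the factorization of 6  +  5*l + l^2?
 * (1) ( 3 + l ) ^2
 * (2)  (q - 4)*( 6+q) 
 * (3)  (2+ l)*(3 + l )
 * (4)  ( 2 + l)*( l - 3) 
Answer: 3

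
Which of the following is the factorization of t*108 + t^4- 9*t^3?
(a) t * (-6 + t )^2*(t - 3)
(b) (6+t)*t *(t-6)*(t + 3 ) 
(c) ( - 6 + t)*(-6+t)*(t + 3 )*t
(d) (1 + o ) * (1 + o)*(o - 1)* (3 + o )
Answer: c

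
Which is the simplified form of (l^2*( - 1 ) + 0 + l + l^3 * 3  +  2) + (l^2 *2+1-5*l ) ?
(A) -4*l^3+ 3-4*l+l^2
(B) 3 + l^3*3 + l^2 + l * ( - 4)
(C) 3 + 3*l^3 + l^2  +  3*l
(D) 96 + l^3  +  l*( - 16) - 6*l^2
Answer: B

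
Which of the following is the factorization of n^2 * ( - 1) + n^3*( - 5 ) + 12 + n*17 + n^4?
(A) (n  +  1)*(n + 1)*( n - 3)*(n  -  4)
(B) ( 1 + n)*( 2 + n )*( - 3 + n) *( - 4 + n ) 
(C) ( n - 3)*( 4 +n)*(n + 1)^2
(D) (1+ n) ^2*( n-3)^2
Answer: A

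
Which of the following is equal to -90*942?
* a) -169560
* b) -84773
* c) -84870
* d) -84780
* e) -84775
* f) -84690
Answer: d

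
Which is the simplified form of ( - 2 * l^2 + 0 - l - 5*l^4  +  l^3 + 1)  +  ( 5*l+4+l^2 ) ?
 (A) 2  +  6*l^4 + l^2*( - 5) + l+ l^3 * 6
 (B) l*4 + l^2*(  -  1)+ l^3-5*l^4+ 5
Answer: B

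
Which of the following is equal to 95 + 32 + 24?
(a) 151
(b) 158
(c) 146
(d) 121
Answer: a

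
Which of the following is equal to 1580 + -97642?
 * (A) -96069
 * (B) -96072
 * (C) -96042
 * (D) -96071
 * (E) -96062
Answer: E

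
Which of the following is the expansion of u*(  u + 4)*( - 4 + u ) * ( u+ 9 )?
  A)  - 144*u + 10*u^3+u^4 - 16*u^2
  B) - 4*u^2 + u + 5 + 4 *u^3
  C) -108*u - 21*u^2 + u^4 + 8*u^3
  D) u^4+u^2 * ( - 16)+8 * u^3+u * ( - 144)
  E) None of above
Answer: E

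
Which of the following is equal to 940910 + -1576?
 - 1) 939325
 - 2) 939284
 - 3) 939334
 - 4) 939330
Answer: 3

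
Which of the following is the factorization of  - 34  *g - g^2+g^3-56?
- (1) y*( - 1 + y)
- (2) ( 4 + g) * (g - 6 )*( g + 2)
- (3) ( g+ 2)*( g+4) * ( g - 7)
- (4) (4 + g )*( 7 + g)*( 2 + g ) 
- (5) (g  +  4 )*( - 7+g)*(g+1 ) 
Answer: 3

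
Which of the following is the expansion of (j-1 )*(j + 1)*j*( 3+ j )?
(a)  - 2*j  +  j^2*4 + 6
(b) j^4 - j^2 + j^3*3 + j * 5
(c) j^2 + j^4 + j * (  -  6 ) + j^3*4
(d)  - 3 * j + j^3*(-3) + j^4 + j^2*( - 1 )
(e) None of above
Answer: e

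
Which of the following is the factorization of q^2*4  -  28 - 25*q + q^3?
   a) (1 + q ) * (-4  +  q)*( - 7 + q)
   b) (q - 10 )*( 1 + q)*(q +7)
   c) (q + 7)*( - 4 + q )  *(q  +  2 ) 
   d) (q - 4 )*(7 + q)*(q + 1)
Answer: d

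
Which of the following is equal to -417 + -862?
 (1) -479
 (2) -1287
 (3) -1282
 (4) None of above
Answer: 4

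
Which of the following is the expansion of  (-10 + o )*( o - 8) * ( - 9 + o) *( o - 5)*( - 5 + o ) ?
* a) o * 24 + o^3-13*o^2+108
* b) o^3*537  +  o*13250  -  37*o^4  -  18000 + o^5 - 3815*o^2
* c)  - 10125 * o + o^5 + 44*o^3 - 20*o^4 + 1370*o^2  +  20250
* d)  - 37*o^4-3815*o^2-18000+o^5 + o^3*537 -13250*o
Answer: b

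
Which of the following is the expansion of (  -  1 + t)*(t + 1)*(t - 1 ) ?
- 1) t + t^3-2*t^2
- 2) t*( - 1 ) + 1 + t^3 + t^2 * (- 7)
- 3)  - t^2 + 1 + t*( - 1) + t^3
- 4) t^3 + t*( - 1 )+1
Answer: 3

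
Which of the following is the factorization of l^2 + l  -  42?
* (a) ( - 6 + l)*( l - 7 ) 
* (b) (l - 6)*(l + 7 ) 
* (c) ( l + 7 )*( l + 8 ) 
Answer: b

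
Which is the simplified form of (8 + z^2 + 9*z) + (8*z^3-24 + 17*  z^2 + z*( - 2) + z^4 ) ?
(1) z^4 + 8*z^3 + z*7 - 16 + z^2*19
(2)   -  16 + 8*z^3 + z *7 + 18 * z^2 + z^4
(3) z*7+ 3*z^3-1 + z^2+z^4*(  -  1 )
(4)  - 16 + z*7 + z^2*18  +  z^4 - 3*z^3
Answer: 2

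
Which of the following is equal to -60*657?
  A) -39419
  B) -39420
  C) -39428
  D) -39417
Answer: B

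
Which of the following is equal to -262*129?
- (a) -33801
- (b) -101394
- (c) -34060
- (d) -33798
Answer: d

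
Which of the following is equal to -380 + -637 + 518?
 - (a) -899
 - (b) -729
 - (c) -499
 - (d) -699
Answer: c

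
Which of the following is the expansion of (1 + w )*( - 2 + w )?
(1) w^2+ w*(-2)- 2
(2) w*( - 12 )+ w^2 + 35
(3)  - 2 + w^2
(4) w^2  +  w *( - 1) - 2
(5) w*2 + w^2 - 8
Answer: 4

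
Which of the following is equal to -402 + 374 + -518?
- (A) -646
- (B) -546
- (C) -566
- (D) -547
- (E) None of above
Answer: B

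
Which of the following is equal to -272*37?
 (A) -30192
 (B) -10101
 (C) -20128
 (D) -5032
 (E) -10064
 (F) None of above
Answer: E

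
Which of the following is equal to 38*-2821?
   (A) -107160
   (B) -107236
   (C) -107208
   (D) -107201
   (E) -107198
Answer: E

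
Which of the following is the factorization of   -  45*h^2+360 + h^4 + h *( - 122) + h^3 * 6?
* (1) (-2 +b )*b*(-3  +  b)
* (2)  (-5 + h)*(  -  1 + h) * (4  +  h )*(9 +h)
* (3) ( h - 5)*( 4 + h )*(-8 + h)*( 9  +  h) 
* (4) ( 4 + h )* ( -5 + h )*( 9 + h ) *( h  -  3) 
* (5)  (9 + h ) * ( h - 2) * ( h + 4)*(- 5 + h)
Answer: 5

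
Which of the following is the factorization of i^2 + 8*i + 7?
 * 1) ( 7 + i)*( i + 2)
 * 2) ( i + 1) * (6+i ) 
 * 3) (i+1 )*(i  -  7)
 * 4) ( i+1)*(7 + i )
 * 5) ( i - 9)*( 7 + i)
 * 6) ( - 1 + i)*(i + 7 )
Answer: 4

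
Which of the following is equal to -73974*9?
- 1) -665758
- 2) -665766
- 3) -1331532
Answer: 2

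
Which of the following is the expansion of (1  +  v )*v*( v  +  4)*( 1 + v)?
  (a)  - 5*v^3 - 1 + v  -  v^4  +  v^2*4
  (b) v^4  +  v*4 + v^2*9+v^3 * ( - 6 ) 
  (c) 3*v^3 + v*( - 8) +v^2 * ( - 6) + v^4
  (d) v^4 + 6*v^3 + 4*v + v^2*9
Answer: d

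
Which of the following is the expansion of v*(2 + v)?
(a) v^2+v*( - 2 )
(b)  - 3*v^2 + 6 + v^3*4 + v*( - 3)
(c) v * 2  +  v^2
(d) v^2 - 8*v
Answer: c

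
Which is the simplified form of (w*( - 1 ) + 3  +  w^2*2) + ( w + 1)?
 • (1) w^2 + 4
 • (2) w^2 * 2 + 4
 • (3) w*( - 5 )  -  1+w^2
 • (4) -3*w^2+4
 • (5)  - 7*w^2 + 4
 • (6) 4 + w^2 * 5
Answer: 2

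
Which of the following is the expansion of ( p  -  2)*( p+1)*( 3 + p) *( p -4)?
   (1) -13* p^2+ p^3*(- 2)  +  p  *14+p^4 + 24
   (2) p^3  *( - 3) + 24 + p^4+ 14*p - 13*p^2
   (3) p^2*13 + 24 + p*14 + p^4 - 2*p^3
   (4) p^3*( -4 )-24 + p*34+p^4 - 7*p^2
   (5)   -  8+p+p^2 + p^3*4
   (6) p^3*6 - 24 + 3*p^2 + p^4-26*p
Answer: 1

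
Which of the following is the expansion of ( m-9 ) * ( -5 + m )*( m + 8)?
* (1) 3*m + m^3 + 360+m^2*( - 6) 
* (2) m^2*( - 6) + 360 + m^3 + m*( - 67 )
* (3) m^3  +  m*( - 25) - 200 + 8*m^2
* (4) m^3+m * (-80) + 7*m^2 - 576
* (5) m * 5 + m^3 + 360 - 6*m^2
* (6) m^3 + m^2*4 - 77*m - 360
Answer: 2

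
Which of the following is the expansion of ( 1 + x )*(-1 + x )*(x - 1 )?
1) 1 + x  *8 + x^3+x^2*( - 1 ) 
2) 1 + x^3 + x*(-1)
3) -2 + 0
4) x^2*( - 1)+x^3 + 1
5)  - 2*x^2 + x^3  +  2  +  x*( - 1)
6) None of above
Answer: 6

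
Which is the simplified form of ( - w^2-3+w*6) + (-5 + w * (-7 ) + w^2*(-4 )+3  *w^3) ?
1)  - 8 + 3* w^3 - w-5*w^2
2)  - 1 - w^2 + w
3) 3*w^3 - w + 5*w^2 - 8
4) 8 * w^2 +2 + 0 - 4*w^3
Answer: 1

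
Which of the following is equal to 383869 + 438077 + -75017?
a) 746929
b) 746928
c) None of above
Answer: a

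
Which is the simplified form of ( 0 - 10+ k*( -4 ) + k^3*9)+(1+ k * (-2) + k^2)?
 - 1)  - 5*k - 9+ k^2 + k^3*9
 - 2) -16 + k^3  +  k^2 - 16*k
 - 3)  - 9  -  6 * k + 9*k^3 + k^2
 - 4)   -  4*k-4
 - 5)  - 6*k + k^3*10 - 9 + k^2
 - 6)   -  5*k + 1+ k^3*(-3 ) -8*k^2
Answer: 3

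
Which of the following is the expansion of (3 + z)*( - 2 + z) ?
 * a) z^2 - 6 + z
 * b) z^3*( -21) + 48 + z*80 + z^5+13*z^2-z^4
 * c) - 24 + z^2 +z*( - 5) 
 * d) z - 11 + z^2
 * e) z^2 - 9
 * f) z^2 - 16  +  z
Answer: a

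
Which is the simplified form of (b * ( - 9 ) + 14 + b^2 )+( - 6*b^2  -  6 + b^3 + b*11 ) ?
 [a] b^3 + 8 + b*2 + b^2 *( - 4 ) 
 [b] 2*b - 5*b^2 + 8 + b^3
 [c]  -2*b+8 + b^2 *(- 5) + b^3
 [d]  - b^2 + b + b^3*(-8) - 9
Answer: b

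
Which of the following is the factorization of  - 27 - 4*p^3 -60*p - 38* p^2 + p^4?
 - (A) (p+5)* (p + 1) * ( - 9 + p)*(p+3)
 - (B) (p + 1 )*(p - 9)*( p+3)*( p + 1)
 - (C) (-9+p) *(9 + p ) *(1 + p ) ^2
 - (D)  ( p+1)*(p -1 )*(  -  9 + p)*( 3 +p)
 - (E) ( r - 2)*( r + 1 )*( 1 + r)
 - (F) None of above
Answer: B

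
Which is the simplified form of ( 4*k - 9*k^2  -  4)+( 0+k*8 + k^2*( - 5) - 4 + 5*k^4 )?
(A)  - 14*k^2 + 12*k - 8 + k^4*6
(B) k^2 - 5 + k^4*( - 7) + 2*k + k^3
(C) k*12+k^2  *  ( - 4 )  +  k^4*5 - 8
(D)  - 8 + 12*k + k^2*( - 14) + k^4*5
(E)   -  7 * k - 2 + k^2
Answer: D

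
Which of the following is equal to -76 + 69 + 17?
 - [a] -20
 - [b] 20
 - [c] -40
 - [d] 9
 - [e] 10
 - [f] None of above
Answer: e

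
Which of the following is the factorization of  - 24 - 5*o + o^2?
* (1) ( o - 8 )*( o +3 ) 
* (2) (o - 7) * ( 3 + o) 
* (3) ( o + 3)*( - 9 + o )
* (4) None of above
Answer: 1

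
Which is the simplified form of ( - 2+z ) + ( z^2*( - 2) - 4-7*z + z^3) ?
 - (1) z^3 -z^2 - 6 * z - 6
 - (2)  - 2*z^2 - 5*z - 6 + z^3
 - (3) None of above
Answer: 3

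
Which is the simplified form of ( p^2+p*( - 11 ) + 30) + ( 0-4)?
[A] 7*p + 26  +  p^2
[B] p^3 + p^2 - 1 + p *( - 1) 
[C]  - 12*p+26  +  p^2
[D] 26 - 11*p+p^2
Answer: D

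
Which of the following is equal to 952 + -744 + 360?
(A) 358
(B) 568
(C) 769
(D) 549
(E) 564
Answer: B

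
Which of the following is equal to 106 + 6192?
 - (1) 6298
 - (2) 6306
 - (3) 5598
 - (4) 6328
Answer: 1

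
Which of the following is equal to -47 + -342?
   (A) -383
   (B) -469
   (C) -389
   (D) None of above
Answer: C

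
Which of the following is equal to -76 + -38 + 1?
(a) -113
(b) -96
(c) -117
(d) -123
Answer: a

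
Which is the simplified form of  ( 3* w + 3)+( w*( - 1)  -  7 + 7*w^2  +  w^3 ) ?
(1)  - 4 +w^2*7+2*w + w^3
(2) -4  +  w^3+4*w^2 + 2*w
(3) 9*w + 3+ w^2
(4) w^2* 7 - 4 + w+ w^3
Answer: 1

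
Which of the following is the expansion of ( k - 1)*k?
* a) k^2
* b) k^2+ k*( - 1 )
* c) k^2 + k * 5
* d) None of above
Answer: b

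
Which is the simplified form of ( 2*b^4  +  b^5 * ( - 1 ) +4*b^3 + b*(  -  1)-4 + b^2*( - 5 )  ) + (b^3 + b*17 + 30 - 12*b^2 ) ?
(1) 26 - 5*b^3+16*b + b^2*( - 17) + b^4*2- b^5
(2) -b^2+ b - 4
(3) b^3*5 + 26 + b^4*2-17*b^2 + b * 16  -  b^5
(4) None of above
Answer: 3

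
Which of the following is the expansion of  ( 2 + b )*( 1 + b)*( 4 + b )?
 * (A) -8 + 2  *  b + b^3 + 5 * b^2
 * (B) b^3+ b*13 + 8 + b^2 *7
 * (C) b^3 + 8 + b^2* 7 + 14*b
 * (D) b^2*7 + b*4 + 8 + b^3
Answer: C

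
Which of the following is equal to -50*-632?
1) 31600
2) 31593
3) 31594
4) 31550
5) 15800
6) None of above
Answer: 1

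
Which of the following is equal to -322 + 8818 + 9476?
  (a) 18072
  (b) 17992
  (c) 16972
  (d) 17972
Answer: d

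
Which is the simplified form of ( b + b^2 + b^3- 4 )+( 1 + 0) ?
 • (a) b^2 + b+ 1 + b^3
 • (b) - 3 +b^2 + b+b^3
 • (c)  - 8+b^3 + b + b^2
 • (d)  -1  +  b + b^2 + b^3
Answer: b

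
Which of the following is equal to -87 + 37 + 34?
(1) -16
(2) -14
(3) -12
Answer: 1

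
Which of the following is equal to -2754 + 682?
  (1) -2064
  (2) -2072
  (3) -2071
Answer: 2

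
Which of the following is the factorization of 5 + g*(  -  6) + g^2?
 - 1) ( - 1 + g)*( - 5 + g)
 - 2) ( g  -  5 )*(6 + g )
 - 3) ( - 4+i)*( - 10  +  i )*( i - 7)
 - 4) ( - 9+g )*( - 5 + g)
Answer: 1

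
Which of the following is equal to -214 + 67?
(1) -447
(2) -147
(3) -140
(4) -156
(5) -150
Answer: 2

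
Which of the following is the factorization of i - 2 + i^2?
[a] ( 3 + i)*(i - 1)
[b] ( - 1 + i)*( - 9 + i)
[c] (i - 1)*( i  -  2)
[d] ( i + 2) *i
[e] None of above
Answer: e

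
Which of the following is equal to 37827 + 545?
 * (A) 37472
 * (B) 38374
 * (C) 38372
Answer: C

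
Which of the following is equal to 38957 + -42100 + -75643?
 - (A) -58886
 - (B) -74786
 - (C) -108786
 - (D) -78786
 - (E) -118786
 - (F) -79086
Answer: D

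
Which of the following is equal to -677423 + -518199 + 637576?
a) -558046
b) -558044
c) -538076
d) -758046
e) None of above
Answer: a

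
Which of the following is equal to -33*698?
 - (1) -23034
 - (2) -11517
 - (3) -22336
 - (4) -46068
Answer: 1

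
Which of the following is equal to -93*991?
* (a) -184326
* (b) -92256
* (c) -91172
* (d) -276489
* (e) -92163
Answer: e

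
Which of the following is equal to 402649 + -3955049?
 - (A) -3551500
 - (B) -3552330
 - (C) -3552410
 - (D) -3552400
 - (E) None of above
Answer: D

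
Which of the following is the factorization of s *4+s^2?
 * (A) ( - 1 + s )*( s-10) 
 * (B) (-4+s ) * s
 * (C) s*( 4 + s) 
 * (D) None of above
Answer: C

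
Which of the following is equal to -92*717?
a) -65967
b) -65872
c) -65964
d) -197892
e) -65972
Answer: c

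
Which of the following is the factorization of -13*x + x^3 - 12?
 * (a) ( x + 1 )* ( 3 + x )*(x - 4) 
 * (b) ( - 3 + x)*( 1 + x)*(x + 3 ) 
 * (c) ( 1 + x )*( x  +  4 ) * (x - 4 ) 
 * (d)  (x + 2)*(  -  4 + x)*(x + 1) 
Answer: a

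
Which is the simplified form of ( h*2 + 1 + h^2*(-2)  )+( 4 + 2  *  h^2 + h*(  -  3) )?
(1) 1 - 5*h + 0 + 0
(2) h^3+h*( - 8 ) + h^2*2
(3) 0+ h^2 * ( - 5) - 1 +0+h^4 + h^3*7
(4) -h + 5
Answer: 4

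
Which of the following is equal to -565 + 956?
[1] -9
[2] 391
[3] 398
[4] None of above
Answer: 2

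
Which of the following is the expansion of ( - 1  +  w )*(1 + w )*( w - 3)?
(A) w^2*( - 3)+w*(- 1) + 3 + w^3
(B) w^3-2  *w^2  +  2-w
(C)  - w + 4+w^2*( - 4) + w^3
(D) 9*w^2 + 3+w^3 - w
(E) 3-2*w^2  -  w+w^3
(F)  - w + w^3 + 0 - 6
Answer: A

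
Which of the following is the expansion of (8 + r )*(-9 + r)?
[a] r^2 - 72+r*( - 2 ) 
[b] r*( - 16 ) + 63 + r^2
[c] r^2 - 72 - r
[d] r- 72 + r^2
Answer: c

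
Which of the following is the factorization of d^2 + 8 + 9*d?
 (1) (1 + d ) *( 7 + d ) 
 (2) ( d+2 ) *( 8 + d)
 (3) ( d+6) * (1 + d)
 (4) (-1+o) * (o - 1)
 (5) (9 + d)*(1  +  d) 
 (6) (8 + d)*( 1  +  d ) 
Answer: 6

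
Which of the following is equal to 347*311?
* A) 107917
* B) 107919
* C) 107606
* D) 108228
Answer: A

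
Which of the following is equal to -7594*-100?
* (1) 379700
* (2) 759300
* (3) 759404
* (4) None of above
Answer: 4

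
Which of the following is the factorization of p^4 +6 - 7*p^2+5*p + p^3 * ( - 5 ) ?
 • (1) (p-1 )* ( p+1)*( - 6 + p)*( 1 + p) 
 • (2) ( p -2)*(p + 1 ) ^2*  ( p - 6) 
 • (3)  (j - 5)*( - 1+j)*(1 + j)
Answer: 1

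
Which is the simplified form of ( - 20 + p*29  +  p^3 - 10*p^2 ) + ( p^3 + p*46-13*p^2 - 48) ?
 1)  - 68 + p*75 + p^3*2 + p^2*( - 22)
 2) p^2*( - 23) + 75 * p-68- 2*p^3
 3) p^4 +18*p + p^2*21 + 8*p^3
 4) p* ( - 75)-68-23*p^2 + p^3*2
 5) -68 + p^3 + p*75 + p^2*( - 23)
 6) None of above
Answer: 6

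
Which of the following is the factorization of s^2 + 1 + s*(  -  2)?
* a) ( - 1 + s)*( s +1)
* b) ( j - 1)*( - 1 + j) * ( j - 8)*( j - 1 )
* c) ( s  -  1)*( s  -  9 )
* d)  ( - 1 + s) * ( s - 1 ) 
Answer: d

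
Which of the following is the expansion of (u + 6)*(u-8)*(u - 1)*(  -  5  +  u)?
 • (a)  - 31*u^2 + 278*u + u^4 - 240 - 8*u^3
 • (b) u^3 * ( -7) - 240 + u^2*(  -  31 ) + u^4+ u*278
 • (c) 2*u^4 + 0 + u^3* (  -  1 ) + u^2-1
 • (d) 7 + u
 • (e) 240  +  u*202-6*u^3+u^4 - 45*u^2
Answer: a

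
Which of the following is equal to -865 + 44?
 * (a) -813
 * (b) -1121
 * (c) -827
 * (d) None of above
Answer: d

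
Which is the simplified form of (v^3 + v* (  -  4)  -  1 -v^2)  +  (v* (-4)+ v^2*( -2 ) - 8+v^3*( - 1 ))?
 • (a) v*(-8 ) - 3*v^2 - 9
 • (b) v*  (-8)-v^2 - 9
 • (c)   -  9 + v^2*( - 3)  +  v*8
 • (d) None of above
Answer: a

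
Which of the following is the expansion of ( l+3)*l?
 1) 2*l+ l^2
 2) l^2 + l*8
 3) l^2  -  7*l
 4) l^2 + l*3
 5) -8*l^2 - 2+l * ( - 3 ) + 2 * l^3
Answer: 4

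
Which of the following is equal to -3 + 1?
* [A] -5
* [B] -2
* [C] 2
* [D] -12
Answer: B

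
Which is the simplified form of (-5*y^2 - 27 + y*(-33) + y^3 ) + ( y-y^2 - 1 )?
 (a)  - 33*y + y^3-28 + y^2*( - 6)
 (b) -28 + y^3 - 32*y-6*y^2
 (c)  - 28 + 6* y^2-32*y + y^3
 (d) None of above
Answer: b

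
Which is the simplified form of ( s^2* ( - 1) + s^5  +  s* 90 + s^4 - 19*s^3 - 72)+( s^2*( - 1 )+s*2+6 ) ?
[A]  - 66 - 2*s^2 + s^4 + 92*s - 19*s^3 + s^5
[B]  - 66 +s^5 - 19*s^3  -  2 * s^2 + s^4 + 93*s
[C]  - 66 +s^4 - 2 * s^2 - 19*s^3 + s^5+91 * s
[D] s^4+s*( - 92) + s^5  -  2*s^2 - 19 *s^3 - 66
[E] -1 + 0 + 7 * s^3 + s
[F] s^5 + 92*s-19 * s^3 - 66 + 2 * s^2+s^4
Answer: A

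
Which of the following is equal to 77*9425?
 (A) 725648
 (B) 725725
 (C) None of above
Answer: B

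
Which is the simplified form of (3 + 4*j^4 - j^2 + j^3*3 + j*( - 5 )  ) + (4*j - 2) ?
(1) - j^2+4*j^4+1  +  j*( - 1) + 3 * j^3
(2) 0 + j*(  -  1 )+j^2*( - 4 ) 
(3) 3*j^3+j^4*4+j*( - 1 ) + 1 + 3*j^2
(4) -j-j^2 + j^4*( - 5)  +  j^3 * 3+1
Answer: 1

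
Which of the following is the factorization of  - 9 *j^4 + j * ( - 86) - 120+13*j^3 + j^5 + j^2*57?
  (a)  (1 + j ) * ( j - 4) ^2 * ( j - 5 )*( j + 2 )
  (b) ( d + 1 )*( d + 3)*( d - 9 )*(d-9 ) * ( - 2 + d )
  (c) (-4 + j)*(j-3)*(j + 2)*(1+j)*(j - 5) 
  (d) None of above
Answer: c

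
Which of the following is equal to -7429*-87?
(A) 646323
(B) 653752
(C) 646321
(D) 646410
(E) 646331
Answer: A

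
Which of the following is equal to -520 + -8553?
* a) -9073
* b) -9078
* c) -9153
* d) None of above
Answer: a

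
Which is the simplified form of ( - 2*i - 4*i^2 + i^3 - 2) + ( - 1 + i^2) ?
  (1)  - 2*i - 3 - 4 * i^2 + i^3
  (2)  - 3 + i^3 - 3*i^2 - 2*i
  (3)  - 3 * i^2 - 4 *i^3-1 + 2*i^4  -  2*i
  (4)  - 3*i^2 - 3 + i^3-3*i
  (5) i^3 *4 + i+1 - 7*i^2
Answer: 2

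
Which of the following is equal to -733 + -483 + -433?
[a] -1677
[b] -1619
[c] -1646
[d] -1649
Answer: d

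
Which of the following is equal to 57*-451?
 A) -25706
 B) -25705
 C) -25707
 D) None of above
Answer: C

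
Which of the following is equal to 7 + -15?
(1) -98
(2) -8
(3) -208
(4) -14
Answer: 2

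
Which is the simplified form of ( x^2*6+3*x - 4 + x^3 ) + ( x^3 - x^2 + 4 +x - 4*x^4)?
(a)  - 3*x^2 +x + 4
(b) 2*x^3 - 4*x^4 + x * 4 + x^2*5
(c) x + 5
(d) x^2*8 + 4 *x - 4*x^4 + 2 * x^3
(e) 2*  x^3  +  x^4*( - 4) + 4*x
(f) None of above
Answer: b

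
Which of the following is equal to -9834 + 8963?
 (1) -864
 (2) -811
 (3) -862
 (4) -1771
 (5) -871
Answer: 5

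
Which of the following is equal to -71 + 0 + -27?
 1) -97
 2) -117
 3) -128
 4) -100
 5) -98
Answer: 5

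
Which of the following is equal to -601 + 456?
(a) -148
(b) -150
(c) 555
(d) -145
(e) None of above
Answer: d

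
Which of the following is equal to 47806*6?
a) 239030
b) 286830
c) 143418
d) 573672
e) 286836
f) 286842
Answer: e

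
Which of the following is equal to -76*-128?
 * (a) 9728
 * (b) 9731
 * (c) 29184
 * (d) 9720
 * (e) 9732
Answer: a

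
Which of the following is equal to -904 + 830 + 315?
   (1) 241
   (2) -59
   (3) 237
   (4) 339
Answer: 1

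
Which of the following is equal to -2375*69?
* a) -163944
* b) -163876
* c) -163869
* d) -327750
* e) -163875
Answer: e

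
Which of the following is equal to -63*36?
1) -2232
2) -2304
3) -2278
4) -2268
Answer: 4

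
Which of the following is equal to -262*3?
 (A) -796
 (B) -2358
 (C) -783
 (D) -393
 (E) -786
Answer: E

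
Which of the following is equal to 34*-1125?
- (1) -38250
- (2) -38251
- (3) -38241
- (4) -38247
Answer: 1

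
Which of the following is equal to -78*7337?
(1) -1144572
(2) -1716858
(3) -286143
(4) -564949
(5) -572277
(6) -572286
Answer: 6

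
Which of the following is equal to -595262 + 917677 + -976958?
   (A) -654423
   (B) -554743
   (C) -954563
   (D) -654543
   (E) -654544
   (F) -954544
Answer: D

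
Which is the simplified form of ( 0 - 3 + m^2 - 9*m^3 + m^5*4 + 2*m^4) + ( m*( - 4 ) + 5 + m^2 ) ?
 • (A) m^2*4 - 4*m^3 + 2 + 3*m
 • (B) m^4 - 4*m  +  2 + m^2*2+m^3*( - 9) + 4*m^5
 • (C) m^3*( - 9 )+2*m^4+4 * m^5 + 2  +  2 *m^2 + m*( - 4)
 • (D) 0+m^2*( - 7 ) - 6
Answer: C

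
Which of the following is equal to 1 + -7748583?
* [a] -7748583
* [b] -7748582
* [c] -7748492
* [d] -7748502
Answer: b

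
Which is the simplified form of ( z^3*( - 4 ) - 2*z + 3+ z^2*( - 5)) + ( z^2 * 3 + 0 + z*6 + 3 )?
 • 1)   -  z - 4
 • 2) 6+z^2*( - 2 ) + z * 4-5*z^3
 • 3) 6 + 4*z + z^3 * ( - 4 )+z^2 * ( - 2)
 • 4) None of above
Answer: 3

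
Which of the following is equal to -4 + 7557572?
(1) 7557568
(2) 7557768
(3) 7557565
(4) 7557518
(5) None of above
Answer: 1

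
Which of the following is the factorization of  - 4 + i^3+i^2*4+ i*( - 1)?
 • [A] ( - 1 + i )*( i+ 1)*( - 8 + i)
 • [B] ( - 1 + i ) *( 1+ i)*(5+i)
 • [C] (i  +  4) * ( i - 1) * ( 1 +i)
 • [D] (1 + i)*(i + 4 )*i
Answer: C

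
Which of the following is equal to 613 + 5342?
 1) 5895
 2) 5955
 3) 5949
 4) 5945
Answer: 2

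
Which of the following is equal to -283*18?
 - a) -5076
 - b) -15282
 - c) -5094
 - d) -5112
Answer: c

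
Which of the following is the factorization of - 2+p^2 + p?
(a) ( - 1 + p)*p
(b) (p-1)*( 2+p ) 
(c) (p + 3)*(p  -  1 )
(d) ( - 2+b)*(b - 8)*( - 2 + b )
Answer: b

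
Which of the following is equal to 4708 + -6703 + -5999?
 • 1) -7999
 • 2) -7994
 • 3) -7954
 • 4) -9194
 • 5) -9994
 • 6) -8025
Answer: 2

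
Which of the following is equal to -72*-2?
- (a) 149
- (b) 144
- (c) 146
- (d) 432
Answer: b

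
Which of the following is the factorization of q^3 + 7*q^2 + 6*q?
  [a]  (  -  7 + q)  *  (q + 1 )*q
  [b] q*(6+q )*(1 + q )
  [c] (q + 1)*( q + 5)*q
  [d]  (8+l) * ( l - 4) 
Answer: b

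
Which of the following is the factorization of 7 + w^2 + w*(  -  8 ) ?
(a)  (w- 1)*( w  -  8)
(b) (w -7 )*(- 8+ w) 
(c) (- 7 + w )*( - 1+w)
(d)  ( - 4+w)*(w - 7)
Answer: c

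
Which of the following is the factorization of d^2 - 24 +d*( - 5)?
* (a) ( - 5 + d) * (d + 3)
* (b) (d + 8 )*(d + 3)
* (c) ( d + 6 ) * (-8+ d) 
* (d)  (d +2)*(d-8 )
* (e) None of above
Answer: e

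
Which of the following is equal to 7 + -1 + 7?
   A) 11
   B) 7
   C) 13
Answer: C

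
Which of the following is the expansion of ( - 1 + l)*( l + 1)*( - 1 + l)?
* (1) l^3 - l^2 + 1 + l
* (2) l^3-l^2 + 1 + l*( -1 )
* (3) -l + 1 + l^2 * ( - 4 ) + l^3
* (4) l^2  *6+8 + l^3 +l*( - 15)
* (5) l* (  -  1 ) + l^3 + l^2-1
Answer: 2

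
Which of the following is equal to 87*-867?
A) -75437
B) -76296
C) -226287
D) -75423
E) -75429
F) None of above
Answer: E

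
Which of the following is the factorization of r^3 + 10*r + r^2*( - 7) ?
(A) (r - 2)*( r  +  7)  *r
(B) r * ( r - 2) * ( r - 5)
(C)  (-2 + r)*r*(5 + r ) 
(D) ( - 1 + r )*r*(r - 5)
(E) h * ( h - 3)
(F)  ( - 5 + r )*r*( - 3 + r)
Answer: B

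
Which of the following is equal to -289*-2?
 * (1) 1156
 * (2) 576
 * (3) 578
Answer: 3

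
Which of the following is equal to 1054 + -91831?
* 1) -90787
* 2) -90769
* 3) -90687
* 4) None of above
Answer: 4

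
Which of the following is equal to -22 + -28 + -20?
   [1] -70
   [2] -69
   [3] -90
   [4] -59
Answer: 1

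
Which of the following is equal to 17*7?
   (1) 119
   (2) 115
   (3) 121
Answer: 1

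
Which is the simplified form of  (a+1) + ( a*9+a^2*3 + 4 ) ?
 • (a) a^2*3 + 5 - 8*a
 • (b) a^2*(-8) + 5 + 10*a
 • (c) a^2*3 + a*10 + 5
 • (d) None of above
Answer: c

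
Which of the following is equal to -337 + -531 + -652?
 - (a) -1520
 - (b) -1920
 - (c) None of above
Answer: a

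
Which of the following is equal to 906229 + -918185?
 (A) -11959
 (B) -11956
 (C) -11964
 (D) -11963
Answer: B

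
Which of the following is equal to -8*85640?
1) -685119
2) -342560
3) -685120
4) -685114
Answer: 3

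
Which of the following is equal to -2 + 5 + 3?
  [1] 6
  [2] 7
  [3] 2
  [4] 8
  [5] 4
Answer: 1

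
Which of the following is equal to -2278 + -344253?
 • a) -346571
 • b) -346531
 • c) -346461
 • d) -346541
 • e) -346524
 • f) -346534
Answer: b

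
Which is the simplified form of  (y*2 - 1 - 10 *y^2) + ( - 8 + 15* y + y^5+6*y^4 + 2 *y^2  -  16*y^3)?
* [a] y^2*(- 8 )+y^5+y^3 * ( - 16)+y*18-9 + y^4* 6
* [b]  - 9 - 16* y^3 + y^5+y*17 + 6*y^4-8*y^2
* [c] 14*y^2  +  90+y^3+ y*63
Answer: b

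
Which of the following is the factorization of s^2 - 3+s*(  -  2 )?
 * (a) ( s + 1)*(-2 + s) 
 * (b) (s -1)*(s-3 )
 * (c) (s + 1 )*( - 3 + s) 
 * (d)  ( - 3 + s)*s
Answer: c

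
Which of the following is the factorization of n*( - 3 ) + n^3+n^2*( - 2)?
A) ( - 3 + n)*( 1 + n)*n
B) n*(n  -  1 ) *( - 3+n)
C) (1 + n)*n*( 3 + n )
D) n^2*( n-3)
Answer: A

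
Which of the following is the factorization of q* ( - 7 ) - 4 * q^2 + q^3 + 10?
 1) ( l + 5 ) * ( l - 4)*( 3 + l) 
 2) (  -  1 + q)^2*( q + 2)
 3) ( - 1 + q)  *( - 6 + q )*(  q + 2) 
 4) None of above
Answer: 4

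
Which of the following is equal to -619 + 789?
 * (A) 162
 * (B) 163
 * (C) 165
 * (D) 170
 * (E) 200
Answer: D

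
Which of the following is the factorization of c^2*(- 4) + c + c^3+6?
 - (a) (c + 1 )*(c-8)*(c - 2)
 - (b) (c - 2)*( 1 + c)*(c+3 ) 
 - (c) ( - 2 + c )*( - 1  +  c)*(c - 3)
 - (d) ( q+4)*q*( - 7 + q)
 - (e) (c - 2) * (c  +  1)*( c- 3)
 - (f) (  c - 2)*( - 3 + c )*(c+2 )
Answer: e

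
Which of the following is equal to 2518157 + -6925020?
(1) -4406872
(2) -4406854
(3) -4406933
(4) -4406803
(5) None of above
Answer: 5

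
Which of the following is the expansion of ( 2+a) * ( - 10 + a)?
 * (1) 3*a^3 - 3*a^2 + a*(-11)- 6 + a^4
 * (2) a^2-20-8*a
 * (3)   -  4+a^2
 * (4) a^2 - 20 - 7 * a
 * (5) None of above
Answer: 2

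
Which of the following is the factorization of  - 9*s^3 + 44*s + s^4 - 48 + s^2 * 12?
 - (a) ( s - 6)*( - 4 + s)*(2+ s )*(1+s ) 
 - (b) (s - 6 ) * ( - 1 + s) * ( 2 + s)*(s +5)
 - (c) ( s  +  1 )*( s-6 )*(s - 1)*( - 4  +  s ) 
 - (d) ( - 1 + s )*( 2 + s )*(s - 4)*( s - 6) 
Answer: d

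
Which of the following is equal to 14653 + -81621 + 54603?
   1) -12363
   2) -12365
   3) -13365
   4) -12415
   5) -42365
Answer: 2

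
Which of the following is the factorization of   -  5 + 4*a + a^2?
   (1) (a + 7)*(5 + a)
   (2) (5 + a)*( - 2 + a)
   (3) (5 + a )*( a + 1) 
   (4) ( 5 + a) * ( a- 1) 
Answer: 4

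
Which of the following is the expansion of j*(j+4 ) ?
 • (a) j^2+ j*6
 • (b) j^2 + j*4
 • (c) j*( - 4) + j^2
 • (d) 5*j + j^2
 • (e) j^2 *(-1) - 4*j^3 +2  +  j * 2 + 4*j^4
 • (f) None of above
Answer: b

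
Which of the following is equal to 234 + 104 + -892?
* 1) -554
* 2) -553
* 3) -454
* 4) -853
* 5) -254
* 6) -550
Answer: 1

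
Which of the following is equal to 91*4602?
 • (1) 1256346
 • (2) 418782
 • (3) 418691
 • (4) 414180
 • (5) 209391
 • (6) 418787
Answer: 2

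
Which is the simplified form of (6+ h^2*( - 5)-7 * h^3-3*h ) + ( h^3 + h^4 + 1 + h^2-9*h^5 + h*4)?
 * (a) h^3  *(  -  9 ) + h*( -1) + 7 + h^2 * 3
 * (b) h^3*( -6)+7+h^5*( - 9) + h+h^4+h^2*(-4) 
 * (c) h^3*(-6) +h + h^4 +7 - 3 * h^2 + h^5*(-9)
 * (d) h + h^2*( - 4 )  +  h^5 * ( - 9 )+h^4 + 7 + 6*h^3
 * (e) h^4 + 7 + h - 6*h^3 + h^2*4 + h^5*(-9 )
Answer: b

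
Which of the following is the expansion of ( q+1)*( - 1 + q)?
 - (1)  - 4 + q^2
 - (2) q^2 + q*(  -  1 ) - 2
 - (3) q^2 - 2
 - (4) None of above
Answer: 4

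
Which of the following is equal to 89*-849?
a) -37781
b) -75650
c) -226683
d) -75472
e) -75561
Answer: e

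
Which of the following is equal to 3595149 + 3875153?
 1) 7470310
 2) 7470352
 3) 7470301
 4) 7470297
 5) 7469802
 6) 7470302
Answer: 6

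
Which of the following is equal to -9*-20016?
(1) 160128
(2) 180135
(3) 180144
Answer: 3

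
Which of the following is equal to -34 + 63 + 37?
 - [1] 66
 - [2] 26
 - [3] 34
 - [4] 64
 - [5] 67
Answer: 1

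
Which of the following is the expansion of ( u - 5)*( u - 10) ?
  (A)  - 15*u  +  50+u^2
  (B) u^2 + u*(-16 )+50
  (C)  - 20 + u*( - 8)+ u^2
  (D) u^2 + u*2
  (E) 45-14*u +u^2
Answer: A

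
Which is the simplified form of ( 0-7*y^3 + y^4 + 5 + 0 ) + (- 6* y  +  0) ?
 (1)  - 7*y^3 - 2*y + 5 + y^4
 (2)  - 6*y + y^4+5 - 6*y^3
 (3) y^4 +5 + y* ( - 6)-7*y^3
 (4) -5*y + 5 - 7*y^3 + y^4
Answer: 3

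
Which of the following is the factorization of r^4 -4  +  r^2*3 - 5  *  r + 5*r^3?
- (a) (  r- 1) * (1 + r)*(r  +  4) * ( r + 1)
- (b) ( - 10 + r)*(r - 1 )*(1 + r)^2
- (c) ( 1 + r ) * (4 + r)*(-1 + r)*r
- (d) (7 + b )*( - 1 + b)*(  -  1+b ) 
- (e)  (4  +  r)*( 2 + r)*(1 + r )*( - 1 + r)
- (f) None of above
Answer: a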